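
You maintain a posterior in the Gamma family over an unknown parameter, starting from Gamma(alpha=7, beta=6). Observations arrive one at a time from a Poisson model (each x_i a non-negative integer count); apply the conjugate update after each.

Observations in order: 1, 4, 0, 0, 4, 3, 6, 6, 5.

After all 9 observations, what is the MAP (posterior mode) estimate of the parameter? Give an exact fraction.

7/3

obs 1: x=1 → posterior Gamma(8, 7)
obs 2: x=4 → posterior Gamma(12, 8)
obs 3: x=0 → posterior Gamma(12, 9)
obs 4: x=0 → posterior Gamma(12, 10)
obs 5: x=4 → posterior Gamma(16, 11)
obs 6: x=3 → posterior Gamma(19, 12)
obs 7: x=6 → posterior Gamma(25, 13)
obs 8: x=6 → posterior Gamma(31, 14)
obs 9: x=5 → posterior Gamma(36, 15)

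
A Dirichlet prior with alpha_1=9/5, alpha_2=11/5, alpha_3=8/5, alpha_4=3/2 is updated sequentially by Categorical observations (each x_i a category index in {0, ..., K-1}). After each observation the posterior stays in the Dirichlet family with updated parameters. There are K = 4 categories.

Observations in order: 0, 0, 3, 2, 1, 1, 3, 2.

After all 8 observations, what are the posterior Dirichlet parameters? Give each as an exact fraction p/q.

alpha_1=19/5, alpha_2=21/5, alpha_3=18/5, alpha_4=7/2

obs 1: x=0 → posterior Dirichlet(14/5, 11/5, 8/5, 3/2)
obs 2: x=0 → posterior Dirichlet(19/5, 11/5, 8/5, 3/2)
obs 3: x=3 → posterior Dirichlet(19/5, 11/5, 8/5, 5/2)
obs 4: x=2 → posterior Dirichlet(19/5, 11/5, 13/5, 5/2)
obs 5: x=1 → posterior Dirichlet(19/5, 16/5, 13/5, 5/2)
obs 6: x=1 → posterior Dirichlet(19/5, 21/5, 13/5, 5/2)
obs 7: x=3 → posterior Dirichlet(19/5, 21/5, 13/5, 7/2)
obs 8: x=2 → posterior Dirichlet(19/5, 21/5, 18/5, 7/2)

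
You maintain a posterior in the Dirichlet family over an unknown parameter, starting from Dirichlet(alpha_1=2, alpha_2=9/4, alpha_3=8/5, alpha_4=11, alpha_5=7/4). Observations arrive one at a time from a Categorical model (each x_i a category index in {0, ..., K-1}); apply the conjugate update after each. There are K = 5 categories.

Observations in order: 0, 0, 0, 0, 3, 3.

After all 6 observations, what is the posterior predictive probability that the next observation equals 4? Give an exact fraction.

35/492

obs 1: x=0 → posterior Dirichlet(3, 9/4, 8/5, 11, 7/4)
obs 2: x=0 → posterior Dirichlet(4, 9/4, 8/5, 11, 7/4)
obs 3: x=0 → posterior Dirichlet(5, 9/4, 8/5, 11, 7/4)
obs 4: x=0 → posterior Dirichlet(6, 9/4, 8/5, 11, 7/4)
obs 5: x=3 → posterior Dirichlet(6, 9/4, 8/5, 12, 7/4)
obs 6: x=3 → posterior Dirichlet(6, 9/4, 8/5, 13, 7/4)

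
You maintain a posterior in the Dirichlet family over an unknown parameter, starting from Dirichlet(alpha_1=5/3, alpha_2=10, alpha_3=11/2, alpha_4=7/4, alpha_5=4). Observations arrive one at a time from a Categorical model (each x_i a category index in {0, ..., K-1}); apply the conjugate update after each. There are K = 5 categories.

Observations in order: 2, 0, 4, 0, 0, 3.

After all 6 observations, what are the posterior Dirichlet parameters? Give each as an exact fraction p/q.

obs 1: x=2 → posterior Dirichlet(5/3, 10, 13/2, 7/4, 4)
obs 2: x=0 → posterior Dirichlet(8/3, 10, 13/2, 7/4, 4)
obs 3: x=4 → posterior Dirichlet(8/3, 10, 13/2, 7/4, 5)
obs 4: x=0 → posterior Dirichlet(11/3, 10, 13/2, 7/4, 5)
obs 5: x=0 → posterior Dirichlet(14/3, 10, 13/2, 7/4, 5)
obs 6: x=3 → posterior Dirichlet(14/3, 10, 13/2, 11/4, 5)

alpha_1=14/3, alpha_2=10, alpha_3=13/2, alpha_4=11/4, alpha_5=5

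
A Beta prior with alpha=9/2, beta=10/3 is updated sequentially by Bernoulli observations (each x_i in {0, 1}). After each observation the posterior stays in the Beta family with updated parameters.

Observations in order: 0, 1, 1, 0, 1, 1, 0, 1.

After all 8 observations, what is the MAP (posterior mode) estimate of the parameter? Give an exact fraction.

obs 1: x=0 → posterior Beta(9/2, 13/3)
obs 2: x=1 → posterior Beta(11/2, 13/3)
obs 3: x=1 → posterior Beta(13/2, 13/3)
obs 4: x=0 → posterior Beta(13/2, 16/3)
obs 5: x=1 → posterior Beta(15/2, 16/3)
obs 6: x=1 → posterior Beta(17/2, 16/3)
obs 7: x=0 → posterior Beta(17/2, 19/3)
obs 8: x=1 → posterior Beta(19/2, 19/3)

51/83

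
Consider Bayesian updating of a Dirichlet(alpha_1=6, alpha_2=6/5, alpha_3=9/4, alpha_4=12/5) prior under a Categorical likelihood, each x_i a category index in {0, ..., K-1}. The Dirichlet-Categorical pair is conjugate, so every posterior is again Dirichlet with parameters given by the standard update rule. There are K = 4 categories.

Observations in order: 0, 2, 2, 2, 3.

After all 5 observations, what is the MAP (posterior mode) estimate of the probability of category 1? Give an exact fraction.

obs 1: x=0 → posterior Dirichlet(7, 6/5, 9/4, 12/5)
obs 2: x=2 → posterior Dirichlet(7, 6/5, 13/4, 12/5)
obs 3: x=2 → posterior Dirichlet(7, 6/5, 17/4, 12/5)
obs 4: x=2 → posterior Dirichlet(7, 6/5, 21/4, 12/5)
obs 5: x=3 → posterior Dirichlet(7, 6/5, 21/4, 17/5)

4/257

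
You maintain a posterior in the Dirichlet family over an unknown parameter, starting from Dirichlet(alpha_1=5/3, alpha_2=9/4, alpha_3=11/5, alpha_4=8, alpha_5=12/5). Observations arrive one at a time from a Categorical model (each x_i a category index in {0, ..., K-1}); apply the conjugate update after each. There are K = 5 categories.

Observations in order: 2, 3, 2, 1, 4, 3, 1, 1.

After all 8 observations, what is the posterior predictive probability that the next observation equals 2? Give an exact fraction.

252/1471

obs 1: x=2 → posterior Dirichlet(5/3, 9/4, 16/5, 8, 12/5)
obs 2: x=3 → posterior Dirichlet(5/3, 9/4, 16/5, 9, 12/5)
obs 3: x=2 → posterior Dirichlet(5/3, 9/4, 21/5, 9, 12/5)
obs 4: x=1 → posterior Dirichlet(5/3, 13/4, 21/5, 9, 12/5)
obs 5: x=4 → posterior Dirichlet(5/3, 13/4, 21/5, 9, 17/5)
obs 6: x=3 → posterior Dirichlet(5/3, 13/4, 21/5, 10, 17/5)
obs 7: x=1 → posterior Dirichlet(5/3, 17/4, 21/5, 10, 17/5)
obs 8: x=1 → posterior Dirichlet(5/3, 21/4, 21/5, 10, 17/5)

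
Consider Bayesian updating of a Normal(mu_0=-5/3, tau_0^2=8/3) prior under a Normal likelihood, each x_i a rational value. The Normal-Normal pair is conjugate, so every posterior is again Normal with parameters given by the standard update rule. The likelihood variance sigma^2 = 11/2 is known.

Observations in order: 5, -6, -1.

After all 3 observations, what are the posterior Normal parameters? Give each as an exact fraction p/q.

obs 1: x=5 → posterior Normal(25/49, 88/49)
obs 2: x=-6 → posterior Normal(-71/65, 88/65)
obs 3: x=-1 → posterior Normal(-29/27, 88/81)

mu_0=-29/27, tau_0^2=88/81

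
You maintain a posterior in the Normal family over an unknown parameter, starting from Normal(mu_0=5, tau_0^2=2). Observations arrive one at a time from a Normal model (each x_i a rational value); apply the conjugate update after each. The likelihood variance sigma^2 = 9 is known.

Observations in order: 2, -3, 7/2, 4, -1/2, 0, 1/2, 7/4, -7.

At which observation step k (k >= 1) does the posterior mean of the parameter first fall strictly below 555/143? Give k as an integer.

obs 1: x=2 → posterior Normal(49/11, 18/11)
obs 2: x=-3 → posterior Normal(43/13, 18/13)
obs 3: x=7/2 → posterior Normal(10/3, 6/5)
obs 4: x=4 → posterior Normal(58/17, 18/17)
obs 5: x=-1/2 → posterior Normal(3, 18/19)
obs 6: x=0 → posterior Normal(19/7, 6/7)
obs 7: x=1/2 → posterior Normal(58/23, 18/23)
obs 8: x=7/4 → posterior Normal(123/50, 18/25)
obs 9: x=-7 → posterior Normal(95/54, 2/3)

k = 2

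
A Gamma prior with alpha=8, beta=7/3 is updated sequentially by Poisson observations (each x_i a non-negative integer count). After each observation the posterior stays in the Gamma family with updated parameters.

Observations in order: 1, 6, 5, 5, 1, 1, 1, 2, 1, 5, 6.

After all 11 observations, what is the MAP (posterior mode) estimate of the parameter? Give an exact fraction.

obs 1: x=1 → posterior Gamma(9, 10/3)
obs 2: x=6 → posterior Gamma(15, 13/3)
obs 3: x=5 → posterior Gamma(20, 16/3)
obs 4: x=5 → posterior Gamma(25, 19/3)
obs 5: x=1 → posterior Gamma(26, 22/3)
obs 6: x=1 → posterior Gamma(27, 25/3)
obs 7: x=1 → posterior Gamma(28, 28/3)
obs 8: x=2 → posterior Gamma(30, 31/3)
obs 9: x=1 → posterior Gamma(31, 34/3)
obs 10: x=5 → posterior Gamma(36, 37/3)
obs 11: x=6 → posterior Gamma(42, 40/3)

123/40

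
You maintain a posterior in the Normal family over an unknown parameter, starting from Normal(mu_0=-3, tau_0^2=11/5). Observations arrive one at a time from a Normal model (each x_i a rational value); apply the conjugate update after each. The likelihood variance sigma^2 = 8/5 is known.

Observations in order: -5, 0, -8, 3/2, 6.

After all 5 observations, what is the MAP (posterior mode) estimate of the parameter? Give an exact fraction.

-169/126

obs 1: x=-5 → posterior Normal(-79/19, 88/95)
obs 2: x=0 → posterior Normal(-79/30, 44/75)
obs 3: x=-8 → posterior Normal(-167/41, 88/205)
obs 4: x=3/2 → posterior Normal(-301/104, 22/65)
obs 5: x=6 → posterior Normal(-169/126, 88/315)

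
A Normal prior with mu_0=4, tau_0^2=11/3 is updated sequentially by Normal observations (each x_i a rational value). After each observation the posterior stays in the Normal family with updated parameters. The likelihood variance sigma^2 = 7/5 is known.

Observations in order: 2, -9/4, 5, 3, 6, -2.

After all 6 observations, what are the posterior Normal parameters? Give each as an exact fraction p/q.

mu_0=2921/1404, tau_0^2=77/351

obs 1: x=2 → posterior Normal(97/38, 77/76)
obs 2: x=-9/4 → posterior Normal(281/524, 77/131)
obs 3: x=5 → posterior Normal(1381/744, 77/186)
obs 4: x=3 → posterior Normal(2041/964, 77/241)
obs 5: x=6 → posterior Normal(3361/1184, 77/296)
obs 6: x=-2 → posterior Normal(2921/1404, 77/351)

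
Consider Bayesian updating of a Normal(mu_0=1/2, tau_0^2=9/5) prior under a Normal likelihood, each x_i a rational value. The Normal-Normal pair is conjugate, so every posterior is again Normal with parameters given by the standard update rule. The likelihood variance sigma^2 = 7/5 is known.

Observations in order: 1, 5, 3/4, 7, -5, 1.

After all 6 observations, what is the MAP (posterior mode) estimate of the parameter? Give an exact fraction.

365/244

obs 1: x=1 → posterior Normal(25/32, 63/80)
obs 2: x=5 → posterior Normal(23/10, 63/125)
obs 3: x=3/4 → posterior Normal(257/136, 63/170)
obs 4: x=7 → posterior Normal(509/172, 63/215)
obs 5: x=-5 → posterior Normal(329/208, 63/260)
obs 6: x=1 → posterior Normal(365/244, 63/305)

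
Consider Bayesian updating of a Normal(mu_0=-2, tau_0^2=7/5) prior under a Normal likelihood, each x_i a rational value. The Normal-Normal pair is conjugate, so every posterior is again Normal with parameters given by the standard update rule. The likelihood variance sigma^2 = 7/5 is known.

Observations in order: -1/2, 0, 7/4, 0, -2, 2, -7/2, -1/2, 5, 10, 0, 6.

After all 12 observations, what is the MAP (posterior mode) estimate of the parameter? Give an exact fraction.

obs 1: x=-1/2 → posterior Normal(-5/4, 7/10)
obs 2: x=0 → posterior Normal(-5/6, 7/15)
obs 3: x=7/4 → posterior Normal(-3/16, 7/20)
obs 4: x=0 → posterior Normal(-3/20, 7/25)
obs 5: x=-2 → posterior Normal(-11/24, 7/30)
obs 6: x=2 → posterior Normal(-3/28, 1/5)
obs 7: x=-7/2 → posterior Normal(-17/32, 7/40)
obs 8: x=-1/2 → posterior Normal(-19/36, 7/45)
obs 9: x=5 → posterior Normal(1/40, 7/50)
obs 10: x=10 → posterior Normal(41/44, 7/55)
obs 11: x=0 → posterior Normal(41/48, 7/60)
obs 12: x=6 → posterior Normal(5/4, 7/65)

5/4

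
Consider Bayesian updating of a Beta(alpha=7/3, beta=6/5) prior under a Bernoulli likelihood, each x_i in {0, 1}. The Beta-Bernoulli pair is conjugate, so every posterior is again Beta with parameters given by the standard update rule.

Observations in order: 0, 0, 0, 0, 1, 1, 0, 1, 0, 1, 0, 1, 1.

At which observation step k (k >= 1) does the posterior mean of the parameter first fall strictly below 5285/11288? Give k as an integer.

k = 2

obs 1: x=0 → posterior Beta(7/3, 11/5)
obs 2: x=0 → posterior Beta(7/3, 16/5)
obs 3: x=0 → posterior Beta(7/3, 21/5)
obs 4: x=0 → posterior Beta(7/3, 26/5)
obs 5: x=1 → posterior Beta(10/3, 26/5)
obs 6: x=1 → posterior Beta(13/3, 26/5)
obs 7: x=0 → posterior Beta(13/3, 31/5)
obs 8: x=1 → posterior Beta(16/3, 31/5)
obs 9: x=0 → posterior Beta(16/3, 36/5)
obs 10: x=1 → posterior Beta(19/3, 36/5)
obs 11: x=0 → posterior Beta(19/3, 41/5)
obs 12: x=1 → posterior Beta(22/3, 41/5)
obs 13: x=1 → posterior Beta(25/3, 41/5)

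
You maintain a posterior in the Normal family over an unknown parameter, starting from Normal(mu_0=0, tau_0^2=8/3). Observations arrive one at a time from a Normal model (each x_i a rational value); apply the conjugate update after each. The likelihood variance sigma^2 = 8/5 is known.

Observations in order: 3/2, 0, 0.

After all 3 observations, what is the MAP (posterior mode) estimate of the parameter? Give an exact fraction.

obs 1: x=3/2 → posterior Normal(15/16, 1)
obs 2: x=0 → posterior Normal(15/26, 8/13)
obs 3: x=0 → posterior Normal(5/12, 4/9)

5/12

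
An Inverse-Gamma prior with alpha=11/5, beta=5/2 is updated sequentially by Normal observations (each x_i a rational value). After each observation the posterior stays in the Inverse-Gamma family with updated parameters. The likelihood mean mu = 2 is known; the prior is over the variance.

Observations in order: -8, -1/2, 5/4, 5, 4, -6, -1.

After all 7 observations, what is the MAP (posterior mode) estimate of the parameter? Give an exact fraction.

15825/1072

obs 1: x=-8 → posterior Inverse-Gamma(27/10, 105/2)
obs 2: x=-1/2 → posterior Inverse-Gamma(16/5, 445/8)
obs 3: x=5/4 → posterior Inverse-Gamma(37/10, 1789/32)
obs 4: x=5 → posterior Inverse-Gamma(21/5, 1933/32)
obs 5: x=4 → posterior Inverse-Gamma(47/10, 1997/32)
obs 6: x=-6 → posterior Inverse-Gamma(26/5, 3021/32)
obs 7: x=-1 → posterior Inverse-Gamma(57/10, 3165/32)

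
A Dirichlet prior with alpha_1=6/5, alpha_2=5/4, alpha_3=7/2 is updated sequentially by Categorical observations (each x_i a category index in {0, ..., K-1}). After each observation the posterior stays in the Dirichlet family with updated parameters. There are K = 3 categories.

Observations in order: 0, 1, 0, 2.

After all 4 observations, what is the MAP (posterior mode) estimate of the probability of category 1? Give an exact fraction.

25/139

obs 1: x=0 → posterior Dirichlet(11/5, 5/4, 7/2)
obs 2: x=1 → posterior Dirichlet(11/5, 9/4, 7/2)
obs 3: x=0 → posterior Dirichlet(16/5, 9/4, 7/2)
obs 4: x=2 → posterior Dirichlet(16/5, 9/4, 9/2)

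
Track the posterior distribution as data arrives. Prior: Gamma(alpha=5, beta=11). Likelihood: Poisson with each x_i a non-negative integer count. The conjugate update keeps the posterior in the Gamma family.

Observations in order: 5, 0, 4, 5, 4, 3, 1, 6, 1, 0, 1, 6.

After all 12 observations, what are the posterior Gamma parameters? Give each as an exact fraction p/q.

alpha=41, beta=23

obs 1: x=5 → posterior Gamma(10, 12)
obs 2: x=0 → posterior Gamma(10, 13)
obs 3: x=4 → posterior Gamma(14, 14)
obs 4: x=5 → posterior Gamma(19, 15)
obs 5: x=4 → posterior Gamma(23, 16)
obs 6: x=3 → posterior Gamma(26, 17)
obs 7: x=1 → posterior Gamma(27, 18)
obs 8: x=6 → posterior Gamma(33, 19)
obs 9: x=1 → posterior Gamma(34, 20)
obs 10: x=0 → posterior Gamma(34, 21)
obs 11: x=1 → posterior Gamma(35, 22)
obs 12: x=6 → posterior Gamma(41, 23)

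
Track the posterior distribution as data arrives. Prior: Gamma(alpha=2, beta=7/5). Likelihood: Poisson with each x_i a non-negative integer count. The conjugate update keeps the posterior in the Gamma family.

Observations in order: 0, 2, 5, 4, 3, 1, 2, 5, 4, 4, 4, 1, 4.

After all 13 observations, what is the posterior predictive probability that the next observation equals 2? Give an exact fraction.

obs 1: x=0 → posterior Gamma(2, 12/5)
obs 2: x=2 → posterior Gamma(4, 17/5)
obs 3: x=5 → posterior Gamma(9, 22/5)
obs 4: x=4 → posterior Gamma(13, 27/5)
obs 5: x=3 → posterior Gamma(16, 32/5)
obs 6: x=1 → posterior Gamma(17, 37/5)
obs 7: x=2 → posterior Gamma(19, 42/5)
obs 8: x=5 → posterior Gamma(24, 47/5)
obs 9: x=4 → posterior Gamma(28, 52/5)
obs 10: x=4 → posterior Gamma(32, 57/5)
obs 11: x=4 → posterior Gamma(36, 62/5)
obs 12: x=1 → posterior Gamma(37, 67/5)
obs 13: x=4 → posterior Gamma(41, 72/5)

43498819785698465267820618805625377948965104120967315524774546611842723505766400/187933041492943981643877038696115917073522254170924794038786071306937284536710819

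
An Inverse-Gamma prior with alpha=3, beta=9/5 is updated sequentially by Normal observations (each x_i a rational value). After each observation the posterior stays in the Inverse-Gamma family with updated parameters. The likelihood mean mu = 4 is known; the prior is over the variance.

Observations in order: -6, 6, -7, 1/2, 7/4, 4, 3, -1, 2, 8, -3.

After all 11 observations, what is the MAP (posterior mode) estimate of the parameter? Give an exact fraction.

obs 1: x=-6 → posterior Inverse-Gamma(7/2, 259/5)
obs 2: x=6 → posterior Inverse-Gamma(4, 269/5)
obs 3: x=-7 → posterior Inverse-Gamma(9/2, 1143/10)
obs 4: x=1/2 → posterior Inverse-Gamma(5, 4817/40)
obs 5: x=7/4 → posterior Inverse-Gamma(11/2, 19673/160)
obs 6: x=4 → posterior Inverse-Gamma(6, 19673/160)
obs 7: x=3 → posterior Inverse-Gamma(13/2, 19753/160)
obs 8: x=-1 → posterior Inverse-Gamma(7, 21753/160)
obs 9: x=2 → posterior Inverse-Gamma(15/2, 22073/160)
obs 10: x=8 → posterior Inverse-Gamma(8, 23353/160)
obs 11: x=-3 → posterior Inverse-Gamma(17/2, 27273/160)

27273/1520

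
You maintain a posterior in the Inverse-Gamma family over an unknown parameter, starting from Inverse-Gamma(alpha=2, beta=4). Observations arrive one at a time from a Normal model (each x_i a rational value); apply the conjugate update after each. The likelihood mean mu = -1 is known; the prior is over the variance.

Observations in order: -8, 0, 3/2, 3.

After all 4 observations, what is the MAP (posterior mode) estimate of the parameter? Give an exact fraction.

obs 1: x=-8 → posterior Inverse-Gamma(5/2, 57/2)
obs 2: x=0 → posterior Inverse-Gamma(3, 29)
obs 3: x=3/2 → posterior Inverse-Gamma(7/2, 257/8)
obs 4: x=3 → posterior Inverse-Gamma(4, 321/8)

321/40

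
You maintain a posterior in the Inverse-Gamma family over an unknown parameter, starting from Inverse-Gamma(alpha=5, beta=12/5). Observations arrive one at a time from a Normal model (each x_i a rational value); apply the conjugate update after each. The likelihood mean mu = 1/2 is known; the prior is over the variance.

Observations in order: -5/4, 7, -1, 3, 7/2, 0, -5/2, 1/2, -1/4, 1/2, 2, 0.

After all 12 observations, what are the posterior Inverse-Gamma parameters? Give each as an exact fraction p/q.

obs 1: x=-5/4 → posterior Inverse-Gamma(11/2, 629/160)
obs 2: x=7 → posterior Inverse-Gamma(6, 4009/160)
obs 3: x=-1 → posterior Inverse-Gamma(13/2, 4189/160)
obs 4: x=3 → posterior Inverse-Gamma(7, 4689/160)
obs 5: x=7/2 → posterior Inverse-Gamma(15/2, 5409/160)
obs 6: x=0 → posterior Inverse-Gamma(8, 5429/160)
obs 7: x=-5/2 → posterior Inverse-Gamma(17/2, 6149/160)
obs 8: x=1/2 → posterior Inverse-Gamma(9, 6149/160)
obs 9: x=-1/4 → posterior Inverse-Gamma(19/2, 3097/80)
obs 10: x=1/2 → posterior Inverse-Gamma(10, 3097/80)
obs 11: x=2 → posterior Inverse-Gamma(21/2, 3187/80)
obs 12: x=0 → posterior Inverse-Gamma(11, 3197/80)

alpha=11, beta=3197/80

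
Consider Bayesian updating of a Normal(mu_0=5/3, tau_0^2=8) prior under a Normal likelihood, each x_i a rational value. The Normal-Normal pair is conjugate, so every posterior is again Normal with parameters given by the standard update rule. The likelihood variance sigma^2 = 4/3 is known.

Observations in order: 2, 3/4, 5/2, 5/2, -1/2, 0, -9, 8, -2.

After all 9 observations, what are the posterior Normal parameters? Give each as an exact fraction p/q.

obs 1: x=2 → posterior Normal(41/21, 8/7)
obs 2: x=3/4 → posterior Normal(109/78, 8/13)
obs 3: x=5/2 → posterior Normal(199/114, 8/19)
obs 4: x=5/2 → posterior Normal(289/150, 8/25)
obs 5: x=-1/2 → posterior Normal(271/186, 8/31)
obs 6: x=0 → posterior Normal(271/222, 8/37)
obs 7: x=-9 → posterior Normal(-53/258, 8/43)
obs 8: x=8 → posterior Normal(235/294, 8/49)
obs 9: x=-2 → posterior Normal(163/330, 8/55)

mu_0=163/330, tau_0^2=8/55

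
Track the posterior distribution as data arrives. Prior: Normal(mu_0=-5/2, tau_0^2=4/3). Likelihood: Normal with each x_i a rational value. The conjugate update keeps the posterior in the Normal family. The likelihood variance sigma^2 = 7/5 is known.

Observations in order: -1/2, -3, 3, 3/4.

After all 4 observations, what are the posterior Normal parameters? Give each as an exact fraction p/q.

mu_0=-95/202, tau_0^2=28/101

obs 1: x=-1/2 → posterior Normal(-125/82, 28/41)
obs 2: x=-3 → posterior Normal(-245/122, 28/61)
obs 3: x=3 → posterior Normal(-125/162, 28/81)
obs 4: x=3/4 → posterior Normal(-95/202, 28/101)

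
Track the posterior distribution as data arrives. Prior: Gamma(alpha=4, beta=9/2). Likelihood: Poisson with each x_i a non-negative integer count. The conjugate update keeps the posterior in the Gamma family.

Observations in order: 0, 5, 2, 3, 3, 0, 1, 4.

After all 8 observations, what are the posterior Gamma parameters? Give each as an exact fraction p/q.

obs 1: x=0 → posterior Gamma(4, 11/2)
obs 2: x=5 → posterior Gamma(9, 13/2)
obs 3: x=2 → posterior Gamma(11, 15/2)
obs 4: x=3 → posterior Gamma(14, 17/2)
obs 5: x=3 → posterior Gamma(17, 19/2)
obs 6: x=0 → posterior Gamma(17, 21/2)
obs 7: x=1 → posterior Gamma(18, 23/2)
obs 8: x=4 → posterior Gamma(22, 25/2)

alpha=22, beta=25/2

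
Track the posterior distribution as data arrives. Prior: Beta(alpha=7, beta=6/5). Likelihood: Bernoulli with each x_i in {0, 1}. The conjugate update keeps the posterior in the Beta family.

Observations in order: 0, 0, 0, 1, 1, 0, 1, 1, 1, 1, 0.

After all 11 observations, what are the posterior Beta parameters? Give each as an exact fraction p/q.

obs 1: x=0 → posterior Beta(7, 11/5)
obs 2: x=0 → posterior Beta(7, 16/5)
obs 3: x=0 → posterior Beta(7, 21/5)
obs 4: x=1 → posterior Beta(8, 21/5)
obs 5: x=1 → posterior Beta(9, 21/5)
obs 6: x=0 → posterior Beta(9, 26/5)
obs 7: x=1 → posterior Beta(10, 26/5)
obs 8: x=1 → posterior Beta(11, 26/5)
obs 9: x=1 → posterior Beta(12, 26/5)
obs 10: x=1 → posterior Beta(13, 26/5)
obs 11: x=0 → posterior Beta(13, 31/5)

alpha=13, beta=31/5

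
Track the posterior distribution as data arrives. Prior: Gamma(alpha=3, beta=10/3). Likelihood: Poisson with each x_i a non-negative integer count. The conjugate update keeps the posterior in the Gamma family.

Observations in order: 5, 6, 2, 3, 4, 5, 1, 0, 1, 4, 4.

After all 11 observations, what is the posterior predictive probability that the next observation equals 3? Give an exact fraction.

3933978968293843302940033090993537101258751141003229359931239780905/18620061537658517222204801536539507651479658803506784928230656704512

obs 1: x=5 → posterior Gamma(8, 13/3)
obs 2: x=6 → posterior Gamma(14, 16/3)
obs 3: x=2 → posterior Gamma(16, 19/3)
obs 4: x=3 → posterior Gamma(19, 22/3)
obs 5: x=4 → posterior Gamma(23, 25/3)
obs 6: x=5 → posterior Gamma(28, 28/3)
obs 7: x=1 → posterior Gamma(29, 31/3)
obs 8: x=0 → posterior Gamma(29, 34/3)
obs 9: x=1 → posterior Gamma(30, 37/3)
obs 10: x=4 → posterior Gamma(34, 40/3)
obs 11: x=4 → posterior Gamma(38, 43/3)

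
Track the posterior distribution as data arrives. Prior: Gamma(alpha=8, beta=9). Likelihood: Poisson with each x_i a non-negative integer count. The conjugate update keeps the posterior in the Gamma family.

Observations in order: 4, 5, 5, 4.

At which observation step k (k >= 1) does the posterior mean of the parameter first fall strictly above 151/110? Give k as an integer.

obs 1: x=4 → posterior Gamma(12, 10)
obs 2: x=5 → posterior Gamma(17, 11)
obs 3: x=5 → posterior Gamma(22, 12)
obs 4: x=4 → posterior Gamma(26, 13)

k = 2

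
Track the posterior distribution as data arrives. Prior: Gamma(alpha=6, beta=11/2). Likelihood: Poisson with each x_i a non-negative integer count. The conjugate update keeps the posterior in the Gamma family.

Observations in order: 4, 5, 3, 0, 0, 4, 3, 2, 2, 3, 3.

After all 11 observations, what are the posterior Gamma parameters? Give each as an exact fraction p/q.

obs 1: x=4 → posterior Gamma(10, 13/2)
obs 2: x=5 → posterior Gamma(15, 15/2)
obs 3: x=3 → posterior Gamma(18, 17/2)
obs 4: x=0 → posterior Gamma(18, 19/2)
obs 5: x=0 → posterior Gamma(18, 21/2)
obs 6: x=4 → posterior Gamma(22, 23/2)
obs 7: x=3 → posterior Gamma(25, 25/2)
obs 8: x=2 → posterior Gamma(27, 27/2)
obs 9: x=2 → posterior Gamma(29, 29/2)
obs 10: x=3 → posterior Gamma(32, 31/2)
obs 11: x=3 → posterior Gamma(35, 33/2)

alpha=35, beta=33/2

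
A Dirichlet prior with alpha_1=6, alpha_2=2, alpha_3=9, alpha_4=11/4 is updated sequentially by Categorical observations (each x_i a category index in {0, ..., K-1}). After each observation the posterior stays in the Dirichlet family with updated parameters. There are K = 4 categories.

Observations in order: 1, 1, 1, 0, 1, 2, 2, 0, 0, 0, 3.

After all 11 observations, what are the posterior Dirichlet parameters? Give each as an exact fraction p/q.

alpha_1=10, alpha_2=6, alpha_3=11, alpha_4=15/4

obs 1: x=1 → posterior Dirichlet(6, 3, 9, 11/4)
obs 2: x=1 → posterior Dirichlet(6, 4, 9, 11/4)
obs 3: x=1 → posterior Dirichlet(6, 5, 9, 11/4)
obs 4: x=0 → posterior Dirichlet(7, 5, 9, 11/4)
obs 5: x=1 → posterior Dirichlet(7, 6, 9, 11/4)
obs 6: x=2 → posterior Dirichlet(7, 6, 10, 11/4)
obs 7: x=2 → posterior Dirichlet(7, 6, 11, 11/4)
obs 8: x=0 → posterior Dirichlet(8, 6, 11, 11/4)
obs 9: x=0 → posterior Dirichlet(9, 6, 11, 11/4)
obs 10: x=0 → posterior Dirichlet(10, 6, 11, 11/4)
obs 11: x=3 → posterior Dirichlet(10, 6, 11, 15/4)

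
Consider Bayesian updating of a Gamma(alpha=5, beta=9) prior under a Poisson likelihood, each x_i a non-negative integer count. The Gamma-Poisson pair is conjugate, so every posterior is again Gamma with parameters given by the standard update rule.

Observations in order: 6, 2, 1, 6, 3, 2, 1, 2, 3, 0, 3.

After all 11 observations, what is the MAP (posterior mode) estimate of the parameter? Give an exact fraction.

33/20

obs 1: x=6 → posterior Gamma(11, 10)
obs 2: x=2 → posterior Gamma(13, 11)
obs 3: x=1 → posterior Gamma(14, 12)
obs 4: x=6 → posterior Gamma(20, 13)
obs 5: x=3 → posterior Gamma(23, 14)
obs 6: x=2 → posterior Gamma(25, 15)
obs 7: x=1 → posterior Gamma(26, 16)
obs 8: x=2 → posterior Gamma(28, 17)
obs 9: x=3 → posterior Gamma(31, 18)
obs 10: x=0 → posterior Gamma(31, 19)
obs 11: x=3 → posterior Gamma(34, 20)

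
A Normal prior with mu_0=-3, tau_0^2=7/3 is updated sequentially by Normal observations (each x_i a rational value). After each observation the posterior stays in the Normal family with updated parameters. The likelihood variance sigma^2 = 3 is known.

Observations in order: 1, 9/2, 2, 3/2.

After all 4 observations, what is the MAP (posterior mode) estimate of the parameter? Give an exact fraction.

36/37

obs 1: x=1 → posterior Normal(-5/4, 21/16)
obs 2: x=9/2 → posterior Normal(1/2, 21/23)
obs 3: x=2 → posterior Normal(17/20, 7/10)
obs 4: x=3/2 → posterior Normal(36/37, 21/37)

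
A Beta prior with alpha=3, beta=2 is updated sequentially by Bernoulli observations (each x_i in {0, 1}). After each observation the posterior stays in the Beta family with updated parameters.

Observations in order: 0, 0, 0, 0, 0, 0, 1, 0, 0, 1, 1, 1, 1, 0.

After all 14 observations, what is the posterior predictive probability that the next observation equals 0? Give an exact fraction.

obs 1: x=0 → posterior Beta(3, 3)
obs 2: x=0 → posterior Beta(3, 4)
obs 3: x=0 → posterior Beta(3, 5)
obs 4: x=0 → posterior Beta(3, 6)
obs 5: x=0 → posterior Beta(3, 7)
obs 6: x=0 → posterior Beta(3, 8)
obs 7: x=1 → posterior Beta(4, 8)
obs 8: x=0 → posterior Beta(4, 9)
obs 9: x=0 → posterior Beta(4, 10)
obs 10: x=1 → posterior Beta(5, 10)
obs 11: x=1 → posterior Beta(6, 10)
obs 12: x=1 → posterior Beta(7, 10)
obs 13: x=1 → posterior Beta(8, 10)
obs 14: x=0 → posterior Beta(8, 11)

11/19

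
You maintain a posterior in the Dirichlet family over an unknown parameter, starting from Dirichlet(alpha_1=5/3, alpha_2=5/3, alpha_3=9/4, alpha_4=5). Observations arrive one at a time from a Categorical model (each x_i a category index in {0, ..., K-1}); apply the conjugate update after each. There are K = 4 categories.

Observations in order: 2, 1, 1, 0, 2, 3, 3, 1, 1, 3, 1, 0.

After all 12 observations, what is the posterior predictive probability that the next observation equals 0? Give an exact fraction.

44/271

obs 1: x=2 → posterior Dirichlet(5/3, 5/3, 13/4, 5)
obs 2: x=1 → posterior Dirichlet(5/3, 8/3, 13/4, 5)
obs 3: x=1 → posterior Dirichlet(5/3, 11/3, 13/4, 5)
obs 4: x=0 → posterior Dirichlet(8/3, 11/3, 13/4, 5)
obs 5: x=2 → posterior Dirichlet(8/3, 11/3, 17/4, 5)
obs 6: x=3 → posterior Dirichlet(8/3, 11/3, 17/4, 6)
obs 7: x=3 → posterior Dirichlet(8/3, 11/3, 17/4, 7)
obs 8: x=1 → posterior Dirichlet(8/3, 14/3, 17/4, 7)
obs 9: x=1 → posterior Dirichlet(8/3, 17/3, 17/4, 7)
obs 10: x=3 → posterior Dirichlet(8/3, 17/3, 17/4, 8)
obs 11: x=1 → posterior Dirichlet(8/3, 20/3, 17/4, 8)
obs 12: x=0 → posterior Dirichlet(11/3, 20/3, 17/4, 8)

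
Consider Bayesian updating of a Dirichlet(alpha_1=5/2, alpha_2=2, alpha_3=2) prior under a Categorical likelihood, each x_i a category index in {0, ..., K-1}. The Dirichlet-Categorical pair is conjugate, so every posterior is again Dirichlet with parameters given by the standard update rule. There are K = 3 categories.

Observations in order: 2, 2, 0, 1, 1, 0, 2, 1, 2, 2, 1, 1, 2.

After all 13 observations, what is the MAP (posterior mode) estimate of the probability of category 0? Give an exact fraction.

obs 1: x=2 → posterior Dirichlet(5/2, 2, 3)
obs 2: x=2 → posterior Dirichlet(5/2, 2, 4)
obs 3: x=0 → posterior Dirichlet(7/2, 2, 4)
obs 4: x=1 → posterior Dirichlet(7/2, 3, 4)
obs 5: x=1 → posterior Dirichlet(7/2, 4, 4)
obs 6: x=0 → posterior Dirichlet(9/2, 4, 4)
obs 7: x=2 → posterior Dirichlet(9/2, 4, 5)
obs 8: x=1 → posterior Dirichlet(9/2, 5, 5)
obs 9: x=2 → posterior Dirichlet(9/2, 5, 6)
obs 10: x=2 → posterior Dirichlet(9/2, 5, 7)
obs 11: x=1 → posterior Dirichlet(9/2, 6, 7)
obs 12: x=1 → posterior Dirichlet(9/2, 7, 7)
obs 13: x=2 → posterior Dirichlet(9/2, 7, 8)

7/33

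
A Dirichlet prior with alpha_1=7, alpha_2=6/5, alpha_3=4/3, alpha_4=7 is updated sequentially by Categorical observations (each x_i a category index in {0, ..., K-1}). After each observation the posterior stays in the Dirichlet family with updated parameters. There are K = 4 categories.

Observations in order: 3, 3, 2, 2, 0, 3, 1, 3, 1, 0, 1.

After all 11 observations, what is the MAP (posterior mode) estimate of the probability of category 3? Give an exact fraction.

150/353

obs 1: x=3 → posterior Dirichlet(7, 6/5, 4/3, 8)
obs 2: x=3 → posterior Dirichlet(7, 6/5, 4/3, 9)
obs 3: x=2 → posterior Dirichlet(7, 6/5, 7/3, 9)
obs 4: x=2 → posterior Dirichlet(7, 6/5, 10/3, 9)
obs 5: x=0 → posterior Dirichlet(8, 6/5, 10/3, 9)
obs 6: x=3 → posterior Dirichlet(8, 6/5, 10/3, 10)
obs 7: x=1 → posterior Dirichlet(8, 11/5, 10/3, 10)
obs 8: x=3 → posterior Dirichlet(8, 11/5, 10/3, 11)
obs 9: x=1 → posterior Dirichlet(8, 16/5, 10/3, 11)
obs 10: x=0 → posterior Dirichlet(9, 16/5, 10/3, 11)
obs 11: x=1 → posterior Dirichlet(9, 21/5, 10/3, 11)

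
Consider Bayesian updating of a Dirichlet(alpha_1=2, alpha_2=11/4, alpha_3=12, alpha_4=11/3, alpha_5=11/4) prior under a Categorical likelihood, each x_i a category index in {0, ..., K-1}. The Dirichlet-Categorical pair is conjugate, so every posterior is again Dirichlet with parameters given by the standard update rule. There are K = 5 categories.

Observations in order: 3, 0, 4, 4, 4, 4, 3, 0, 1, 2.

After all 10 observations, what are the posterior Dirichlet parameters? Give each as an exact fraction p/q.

obs 1: x=3 → posterior Dirichlet(2, 11/4, 12, 14/3, 11/4)
obs 2: x=0 → posterior Dirichlet(3, 11/4, 12, 14/3, 11/4)
obs 3: x=4 → posterior Dirichlet(3, 11/4, 12, 14/3, 15/4)
obs 4: x=4 → posterior Dirichlet(3, 11/4, 12, 14/3, 19/4)
obs 5: x=4 → posterior Dirichlet(3, 11/4, 12, 14/3, 23/4)
obs 6: x=4 → posterior Dirichlet(3, 11/4, 12, 14/3, 27/4)
obs 7: x=3 → posterior Dirichlet(3, 11/4, 12, 17/3, 27/4)
obs 8: x=0 → posterior Dirichlet(4, 11/4, 12, 17/3, 27/4)
obs 9: x=1 → posterior Dirichlet(4, 15/4, 12, 17/3, 27/4)
obs 10: x=2 → posterior Dirichlet(4, 15/4, 13, 17/3, 27/4)

alpha_1=4, alpha_2=15/4, alpha_3=13, alpha_4=17/3, alpha_5=27/4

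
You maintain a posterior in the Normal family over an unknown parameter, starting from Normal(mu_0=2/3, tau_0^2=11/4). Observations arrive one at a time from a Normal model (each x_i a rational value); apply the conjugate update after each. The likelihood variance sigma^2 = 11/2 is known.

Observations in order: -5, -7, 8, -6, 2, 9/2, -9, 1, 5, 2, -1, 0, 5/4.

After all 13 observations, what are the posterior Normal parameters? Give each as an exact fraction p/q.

mu_0=-7/36, tau_0^2=11/30

obs 1: x=-5 → posterior Normal(-11/9, 11/6)
obs 2: x=-7 → posterior Normal(-8/3, 11/8)
obs 3: x=8 → posterior Normal(-8/15, 11/10)
obs 4: x=-6 → posterior Normal(-13/9, 11/12)
obs 5: x=2 → posterior Normal(-20/21, 11/14)
obs 6: x=9/2 → posterior Normal(-13/48, 11/16)
obs 7: x=-9 → posterior Normal(-67/54, 11/18)
obs 8: x=1 → posterior Normal(-61/60, 11/20)
obs 9: x=5 → posterior Normal(-31/66, 1/2)
obs 10: x=2 → posterior Normal(-19/72, 11/24)
obs 11: x=-1 → posterior Normal(-25/78, 11/26)
obs 12: x=0 → posterior Normal(-25/84, 11/28)
obs 13: x=5/4 → posterior Normal(-7/36, 11/30)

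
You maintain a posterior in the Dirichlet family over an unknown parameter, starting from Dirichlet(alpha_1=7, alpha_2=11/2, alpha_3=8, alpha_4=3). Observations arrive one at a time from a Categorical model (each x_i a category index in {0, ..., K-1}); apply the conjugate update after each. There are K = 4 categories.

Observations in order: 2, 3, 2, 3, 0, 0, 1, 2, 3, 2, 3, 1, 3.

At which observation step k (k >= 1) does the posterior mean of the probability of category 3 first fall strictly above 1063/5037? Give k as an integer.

obs 1: x=2 → posterior Dirichlet(7, 11/2, 9, 3)
obs 2: x=3 → posterior Dirichlet(7, 11/2, 9, 4)
obs 3: x=2 → posterior Dirichlet(7, 11/2, 10, 4)
obs 4: x=3 → posterior Dirichlet(7, 11/2, 10, 5)
obs 5: x=0 → posterior Dirichlet(8, 11/2, 10, 5)
obs 6: x=0 → posterior Dirichlet(9, 11/2, 10, 5)
obs 7: x=1 → posterior Dirichlet(9, 13/2, 10, 5)
obs 8: x=2 → posterior Dirichlet(9, 13/2, 11, 5)
obs 9: x=3 → posterior Dirichlet(9, 13/2, 11, 6)
obs 10: x=2 → posterior Dirichlet(9, 13/2, 12, 6)
obs 11: x=3 → posterior Dirichlet(9, 13/2, 12, 7)
obs 12: x=1 → posterior Dirichlet(9, 15/2, 12, 7)
obs 13: x=3 → posterior Dirichlet(9, 15/2, 12, 8)

k = 13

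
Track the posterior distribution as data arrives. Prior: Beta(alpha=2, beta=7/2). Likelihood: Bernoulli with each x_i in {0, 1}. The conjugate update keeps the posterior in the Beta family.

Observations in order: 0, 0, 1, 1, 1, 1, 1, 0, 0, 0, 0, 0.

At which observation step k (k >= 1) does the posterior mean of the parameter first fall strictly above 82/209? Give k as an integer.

k = 4

obs 1: x=0 → posterior Beta(2, 9/2)
obs 2: x=0 → posterior Beta(2, 11/2)
obs 3: x=1 → posterior Beta(3, 11/2)
obs 4: x=1 → posterior Beta(4, 11/2)
obs 5: x=1 → posterior Beta(5, 11/2)
obs 6: x=1 → posterior Beta(6, 11/2)
obs 7: x=1 → posterior Beta(7, 11/2)
obs 8: x=0 → posterior Beta(7, 13/2)
obs 9: x=0 → posterior Beta(7, 15/2)
obs 10: x=0 → posterior Beta(7, 17/2)
obs 11: x=0 → posterior Beta(7, 19/2)
obs 12: x=0 → posterior Beta(7, 21/2)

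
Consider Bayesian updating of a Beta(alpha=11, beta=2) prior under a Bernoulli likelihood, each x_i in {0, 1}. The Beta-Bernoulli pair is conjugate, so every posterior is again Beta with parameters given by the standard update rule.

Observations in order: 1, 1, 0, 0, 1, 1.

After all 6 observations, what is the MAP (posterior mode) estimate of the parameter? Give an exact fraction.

14/17

obs 1: x=1 → posterior Beta(12, 2)
obs 2: x=1 → posterior Beta(13, 2)
obs 3: x=0 → posterior Beta(13, 3)
obs 4: x=0 → posterior Beta(13, 4)
obs 5: x=1 → posterior Beta(14, 4)
obs 6: x=1 → posterior Beta(15, 4)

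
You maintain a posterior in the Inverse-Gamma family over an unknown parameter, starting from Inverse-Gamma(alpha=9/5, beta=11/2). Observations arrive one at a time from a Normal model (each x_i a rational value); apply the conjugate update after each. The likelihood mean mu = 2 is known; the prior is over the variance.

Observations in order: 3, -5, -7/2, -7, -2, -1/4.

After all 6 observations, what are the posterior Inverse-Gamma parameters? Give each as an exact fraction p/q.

alpha=24/5, beta=3093/32

obs 1: x=3 → posterior Inverse-Gamma(23/10, 6)
obs 2: x=-5 → posterior Inverse-Gamma(14/5, 61/2)
obs 3: x=-7/2 → posterior Inverse-Gamma(33/10, 365/8)
obs 4: x=-7 → posterior Inverse-Gamma(19/5, 689/8)
obs 5: x=-2 → posterior Inverse-Gamma(43/10, 753/8)
obs 6: x=-1/4 → posterior Inverse-Gamma(24/5, 3093/32)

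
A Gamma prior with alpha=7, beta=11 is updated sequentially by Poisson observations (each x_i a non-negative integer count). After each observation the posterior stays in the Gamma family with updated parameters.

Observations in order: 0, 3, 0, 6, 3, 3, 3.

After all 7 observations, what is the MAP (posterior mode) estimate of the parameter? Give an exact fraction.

4/3

obs 1: x=0 → posterior Gamma(7, 12)
obs 2: x=3 → posterior Gamma(10, 13)
obs 3: x=0 → posterior Gamma(10, 14)
obs 4: x=6 → posterior Gamma(16, 15)
obs 5: x=3 → posterior Gamma(19, 16)
obs 6: x=3 → posterior Gamma(22, 17)
obs 7: x=3 → posterior Gamma(25, 18)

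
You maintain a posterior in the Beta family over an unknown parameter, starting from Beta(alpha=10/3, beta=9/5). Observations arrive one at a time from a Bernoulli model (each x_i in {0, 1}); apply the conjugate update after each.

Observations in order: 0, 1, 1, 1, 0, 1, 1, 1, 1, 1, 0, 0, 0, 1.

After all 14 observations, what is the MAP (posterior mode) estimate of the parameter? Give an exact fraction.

170/257

obs 1: x=0 → posterior Beta(10/3, 14/5)
obs 2: x=1 → posterior Beta(13/3, 14/5)
obs 3: x=1 → posterior Beta(16/3, 14/5)
obs 4: x=1 → posterior Beta(19/3, 14/5)
obs 5: x=0 → posterior Beta(19/3, 19/5)
obs 6: x=1 → posterior Beta(22/3, 19/5)
obs 7: x=1 → posterior Beta(25/3, 19/5)
obs 8: x=1 → posterior Beta(28/3, 19/5)
obs 9: x=1 → posterior Beta(31/3, 19/5)
obs 10: x=1 → posterior Beta(34/3, 19/5)
obs 11: x=0 → posterior Beta(34/3, 24/5)
obs 12: x=0 → posterior Beta(34/3, 29/5)
obs 13: x=0 → posterior Beta(34/3, 34/5)
obs 14: x=1 → posterior Beta(37/3, 34/5)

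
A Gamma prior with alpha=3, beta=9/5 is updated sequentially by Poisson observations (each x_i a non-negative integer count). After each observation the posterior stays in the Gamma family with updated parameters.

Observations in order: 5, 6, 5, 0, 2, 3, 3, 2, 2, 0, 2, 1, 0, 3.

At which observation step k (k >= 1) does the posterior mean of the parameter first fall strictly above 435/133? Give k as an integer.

obs 1: x=5 → posterior Gamma(8, 14/5)
obs 2: x=6 → posterior Gamma(14, 19/5)
obs 3: x=5 → posterior Gamma(19, 24/5)
obs 4: x=0 → posterior Gamma(19, 29/5)
obs 5: x=2 → posterior Gamma(21, 34/5)
obs 6: x=3 → posterior Gamma(24, 39/5)
obs 7: x=3 → posterior Gamma(27, 44/5)
obs 8: x=2 → posterior Gamma(29, 49/5)
obs 9: x=2 → posterior Gamma(31, 54/5)
obs 10: x=0 → posterior Gamma(31, 59/5)
obs 11: x=2 → posterior Gamma(33, 64/5)
obs 12: x=1 → posterior Gamma(34, 69/5)
obs 13: x=0 → posterior Gamma(34, 74/5)
obs 14: x=3 → posterior Gamma(37, 79/5)

k = 2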